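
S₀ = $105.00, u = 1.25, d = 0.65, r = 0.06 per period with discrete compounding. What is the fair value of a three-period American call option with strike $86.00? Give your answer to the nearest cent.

$39.59

Risk-neutral probability p = (1 + 0.06 − 0.65)/(1.25 − 0.65) = 0.4100/0.6000 = 0.6833
Terminal stock prices: S_uuu = 205.1, S_uud = 106.6, S_udd = 55.45, S_ddd = 28.84
Terminal payoffs (S − K): max(119.1, 0) = 119.1, max(20.64, 0) = 20.64, max(-30.55, 0) = 0, max(-57.16, 0) = 0
Node uu (S = 164.1): continuation = 1/1.06·[0.6833·119.0781 + 0.3167·20.6406] = 82.9304; exercise value = 78.0625 ≤ continuation, so V_uu = 82.9304
Node ud (S = 85.31): continuation = 1/1.06·[0.6833·20.6406 + 0.3167·0.0000] = 13.3061; exercise value = 0.0000 ≤ continuation, so V_ud = 13.3061
Node dd (S = 44.36): continuation = 1/1.06·[0.6833·0.0000 + 0.3167·0.0000] = 0.0000; exercise value = 0.0000 ≤ continuation, so V_dd = 0.0000
Node u (S = 131.2): continuation = 1/1.06·[0.6833·82.9304 + 0.3167·13.3061] = 57.4365; exercise value = 45.2500 ≤ continuation, so V_u = 57.4365
Node d (S = 68.25): continuation = 1/1.06·[0.6833·13.3061 + 0.3167·0.0000] = 8.5778; exercise value = 0.0000 ≤ continuation, so V_d = 8.5778
Node 0 (S = 105): continuation = 1/1.06·[0.6833·57.4365 + 0.3167·8.5778] = 39.5892; exercise value = 19.0000 ≤ continuation, so V_0 = 39.5892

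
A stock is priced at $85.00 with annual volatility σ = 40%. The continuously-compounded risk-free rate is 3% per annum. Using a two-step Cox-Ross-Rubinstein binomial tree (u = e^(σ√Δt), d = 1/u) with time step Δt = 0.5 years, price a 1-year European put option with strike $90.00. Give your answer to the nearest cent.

CRR parameters: u = e^(σ√Δt) = e^(0.4·√0.5) = 1.3269, d = 1/u = 0.7536
Per-period rate: rΔt = 0.03·0.5 = 0.015, so R = e^0.015 = 1.0151
Risk-neutral probability p = (e^0.015 − 0.7536)/(1.3269 − 0.7536) = 0.2615/0.5733 = 0.4561
Terminal stock prices: S_uu = 149.7, S_ud = 85, S_dd = 48.28
Terminal payoffs (K − S): max(-59.66, 0) = 0, max(5, 0) = 5, max(41.72, 0) = 41.72
Node u (S = 112.8): V_u = e^(−0.015)·[0.4561·0.0000 + 0.5439·5.0000] = 2.6789
Node d (S = 64.06): V_d = e^(−0.015)·[0.4561·5.0000 + 0.5439·41.7225] = 24.6008
Node 0 (S = 85): V_0 = e^(−0.015)·[0.4561·2.6789 + 0.5439·24.6008] = 14.3844

$14.38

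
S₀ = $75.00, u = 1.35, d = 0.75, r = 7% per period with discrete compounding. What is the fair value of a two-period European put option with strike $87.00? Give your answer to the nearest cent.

Risk-neutral probability p = (1 + 0.07 − 0.75)/(1.35 − 0.75) = 0.3200/0.6000 = 0.5333
Terminal stock prices: S_uu = 136.7, S_ud = 75.94, S_dd = 42.19
Terminal payoffs (K − S): max(-49.69, 0) = 0, max(11.06, 0) = 11.06, max(44.81, 0) = 44.81
Node u (S = 101.2): V_u = 1/1.07·[0.5333·0.0000 + 0.4667·11.0625] = 4.8248
Node d (S = 56.25): V_d = 1/1.07·[0.5333·11.0625 + 0.4667·44.8125] = 25.0584
Node 0 (S = 75): V_0 = 1/1.07·[0.5333·4.8248 + 0.4667·25.0584] = 13.3338

$13.33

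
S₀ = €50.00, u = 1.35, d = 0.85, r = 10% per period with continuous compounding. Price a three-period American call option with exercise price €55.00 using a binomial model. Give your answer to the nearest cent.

€13.06

Risk-neutral probability p = (e^0.1 − 0.85)/(1.35 − 0.85) = 0.2552/0.5000 = 0.5103
Terminal stock prices: S_uuu = 123, S_uud = 77.46, S_udd = 48.77, S_ddd = 30.71
Terminal payoffs (S − K): max(68.02, 0) = 68.02, max(22.46, 0) = 22.46, max(-6.231, 0) = 0, max(-24.29, 0) = 0
Node uu (S = 91.13): continuation = e^(−0.1)·[0.5103·68.0188 + 0.4897·22.4563] = 41.3589; exercise value = 36.1250 ≤ continuation, so V_uu = 41.3589
Node ud (S = 57.38): continuation = e^(−0.1)·[0.5103·22.4563 + 0.4897·0.0000] = 10.3698; exercise value = 2.3750 ≤ continuation, so V_ud = 10.3698
Node dd (S = 36.12): continuation = e^(−0.1)·[0.5103·0.0000 + 0.4897·0.0000] = 0.0000; exercise value = 0.0000 ≤ continuation, so V_dd = 0.0000
Node u (S = 67.5): continuation = e^(−0.1)·[0.5103·41.3589 + 0.4897·10.3698] = 23.6930; exercise value = 12.5000 ≤ continuation, so V_u = 23.6930
Node d (S = 42.5): continuation = e^(−0.1)·[0.5103·10.3698 + 0.4897·0.0000] = 4.7885; exercise value = 0.0000 ≤ continuation, so V_d = 4.7885
Node 0 (S = 50): continuation = e^(−0.1)·[0.5103·23.6930 + 0.4897·4.7885] = 13.0625; exercise value = 0.0000 ≤ continuation, so V_0 = 13.0625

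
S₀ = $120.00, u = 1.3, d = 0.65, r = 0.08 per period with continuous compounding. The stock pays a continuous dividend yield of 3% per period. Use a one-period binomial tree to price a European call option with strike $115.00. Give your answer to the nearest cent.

Per-period risk-free factor R = e^0.08 = 1.0833; dividend-adjusted growth = e^(0.08−0.03) = 1.0513.
Risk-neutral probability p = (1.0513 − 0.65)/(1.3 − 0.65) = 0.4013/0.6500 = 0.6173
Terminal stock prices: S_u = 156, S_d = 78
Terminal payoffs (S − K): max(41, 0) = 41, max(-37, 0) = 0
Node 0 (S = 120): V_0 = e^(−0.08)·[0.6173·41.0000 + 0.3827·0.0000] = 23.3649

$23.36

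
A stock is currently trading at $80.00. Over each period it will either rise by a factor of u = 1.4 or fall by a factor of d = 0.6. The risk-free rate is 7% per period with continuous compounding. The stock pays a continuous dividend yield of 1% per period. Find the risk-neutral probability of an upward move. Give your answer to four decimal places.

Per-period risk-free factor R = e^0.07 = 1.0725; dividend-adjusted growth = e^(0.07−0.01) = 1.0618.
Risk-neutral probability p = (1.0618 − 0.6)/(1.4 − 0.6) = 0.4618/0.8000 = 0.5773

p = 0.5773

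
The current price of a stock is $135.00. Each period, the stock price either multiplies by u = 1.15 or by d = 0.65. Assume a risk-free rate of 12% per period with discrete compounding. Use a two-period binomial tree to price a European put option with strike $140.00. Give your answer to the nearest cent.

Risk-neutral probability p = (1 + 0.12 − 0.65)/(1.15 − 0.65) = 0.4700/0.5000 = 0.9400
Terminal stock prices: S_uu = 178.5, S_ud = 100.9, S_dd = 57.04
Terminal payoffs (K − S): max(-38.54, 0) = 0, max(39.09, 0) = 39.09, max(82.96, 0) = 82.96
Node u (S = 155.2): V_u = 1/1.12·[0.9400·0.0000 + 0.0600·39.0875] = 2.0940
Node d (S = 87.75): V_d = 1/1.12·[0.9400·39.0875 + 0.0600·82.9625] = 37.2500
Node 0 (S = 135): V_0 = 1/1.12·[0.9400·2.0940 + 0.0600·37.2500] = 3.7530

$3.75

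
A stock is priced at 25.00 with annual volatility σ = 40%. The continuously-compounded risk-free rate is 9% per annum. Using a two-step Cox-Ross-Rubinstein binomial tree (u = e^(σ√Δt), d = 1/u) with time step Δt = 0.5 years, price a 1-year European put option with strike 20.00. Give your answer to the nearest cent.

1.27

CRR parameters: u = e^(σ√Δt) = e^(0.4·√0.5) = 1.3269, d = 1/u = 0.7536
Per-period rate: rΔt = 0.09·0.5 = 0.045, so R = e^0.045 = 1.0460
Risk-neutral probability p = (e^0.045 − 0.7536)/(1.3269 − 0.7536) = 0.2924/0.5733 = 0.5100
Terminal stock prices: S_uu = 44.02, S_ud = 25, S_dd = 14.2
Terminal payoffs (K − S): max(-24.02, 0) = 0, max(-5, 0) = 0, max(5.801, 0) = 5.801
Node u (S = 33.17): V_u = e^(−0.045)·[0.5100·0.0000 + 0.4900·0.0000] = 0.0000
Node d (S = 18.84): V_d = e^(−0.045)·[0.5100·0.0000 + 0.4900·5.8007] = 2.7170
Node 0 (S = 25): V_0 = e^(−0.045)·[0.5100·0.0000 + 0.4900·2.7170] = 1.2726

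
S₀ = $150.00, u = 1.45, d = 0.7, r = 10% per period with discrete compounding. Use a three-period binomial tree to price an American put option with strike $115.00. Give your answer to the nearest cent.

$8.94

Risk-neutral probability p = (1 + 0.1 − 0.7)/(1.45 − 0.7) = 0.4000/0.7500 = 0.5333
Terminal stock prices: S_uuu = 457.3, S_uud = 220.8, S_udd = 106.6, S_ddd = 51.45
Terminal payoffs (K − S): max(-342.3, 0) = 0, max(-105.8, 0) = 0, max(8.425, 0) = 8.425, max(63.55, 0) = 63.55
Node uu (S = 315.4): continuation = 1/1.1·[0.5333·0.0000 + 0.4667·0.0000] = 0.0000; exercise value = 0.0000 ≤ continuation, so V_uu = 0.0000
Node ud (S = 152.2): continuation = 1/1.1·[0.5333·0.0000 + 0.4667·8.4250] = 3.5742; exercise value = 0.0000 ≤ continuation, so V_ud = 3.5742
Node dd (S = 73.5): continuation = 1/1.1·[0.5333·8.4250 + 0.4667·63.5500] = 31.0455; exercise value = 41.5000 > continuation, so V_dd = 41.5000 (exercise)
Node u (S = 217.5): continuation = 1/1.1·[0.5333·0.0000 + 0.4667·3.5742] = 1.5163; exercise value = 0.0000 ≤ continuation, so V_u = 1.5163
Node d (S = 105): continuation = 1/1.1·[0.5333·3.5742 + 0.4667·41.5000] = 19.3390; exercise value = 10.0000 ≤ continuation, so V_d = 19.3390
Node 0 (S = 150): continuation = 1/1.1·[0.5333·1.5163 + 0.4667·19.3390] = 8.9396; exercise value = 0.0000 ≤ continuation, so V_0 = 8.9396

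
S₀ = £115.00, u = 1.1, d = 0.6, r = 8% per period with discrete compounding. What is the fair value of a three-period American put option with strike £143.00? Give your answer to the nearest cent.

£28.00

Risk-neutral probability p = (1 + 0.08 − 0.6)/(1.1 − 0.6) = 0.4800/0.5000 = 0.9600
Terminal stock prices: S_uuu = 153.1, S_uud = 83.49, S_udd = 45.54, S_ddd = 24.84
Terminal payoffs (K − S): max(-10.07, 0) = 0, max(59.51, 0) = 59.51, max(97.46, 0) = 97.46, max(118.2, 0) = 118.2
Node uu (S = 139.2): continuation = 1/1.08·[0.9600·0.0000 + 0.0400·59.5100] = 2.2041; exercise value = 3.8500 > continuation, so V_uu = 3.8500 (exercise)
Node ud (S = 75.9): continuation = 1/1.08·[0.9600·59.5100 + 0.0400·97.4600] = 56.5074; exercise value = 67.1000 > continuation, so V_ud = 67.1000 (exercise)
Node dd (S = 41.4): continuation = 1/1.08·[0.9600·97.4600 + 0.0400·118.1600] = 91.0074; exercise value = 101.6000 > continuation, so V_dd = 101.6000 (exercise)
Node u (S = 126.5): continuation = 1/1.08·[0.9600·3.8500 + 0.0400·67.1000] = 5.9074; exercise value = 16.5000 > continuation, so V_u = 16.5000 (exercise)
Node d (S = 69): continuation = 1/1.08·[0.9600·67.1000 + 0.0400·101.6000] = 63.4074; exercise value = 74.0000 > continuation, so V_d = 74.0000 (exercise)
Node 0 (S = 115): continuation = 1/1.08·[0.9600·16.5000 + 0.0400·74.0000] = 17.4074; exercise value = 28.0000 > continuation, so V_0 = 28.0000 (exercise)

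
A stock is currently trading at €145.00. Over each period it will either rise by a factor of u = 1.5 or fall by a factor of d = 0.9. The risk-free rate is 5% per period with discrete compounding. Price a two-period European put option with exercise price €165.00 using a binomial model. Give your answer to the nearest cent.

€24.26

Risk-neutral probability p = (1 + 0.05 − 0.9)/(1.5 − 0.9) = 0.1500/0.6000 = 0.2500
Terminal stock prices: S_uu = 326.2, S_ud = 195.8, S_dd = 117.5
Terminal payoffs (K − S): max(-161.2, 0) = 0, max(-30.75, 0) = 0, max(47.55, 0) = 47.55
Node u (S = 217.5): V_u = 1/1.05·[0.2500·0.0000 + 0.7500·0.0000] = 0.0000
Node d (S = 130.5): V_d = 1/1.05·[0.2500·0.0000 + 0.7500·47.5500] = 33.9643
Node 0 (S = 145): V_0 = 1/1.05·[0.2500·0.0000 + 0.7500·33.9643] = 24.2602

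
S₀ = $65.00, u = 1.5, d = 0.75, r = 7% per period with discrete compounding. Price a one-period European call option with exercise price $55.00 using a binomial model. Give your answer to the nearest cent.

Risk-neutral probability p = (1 + 0.07 − 0.75)/(1.5 − 0.75) = 0.3200/0.7500 = 0.4267
Terminal stock prices: S_u = 97.5, S_d = 48.75
Terminal payoffs (S − K): max(42.5, 0) = 42.5, max(-6.25, 0) = 0
Node 0 (S = 65): V_0 = 1/1.07·[0.4267·42.5000 + 0.5733·0.0000] = 16.9470

$16.95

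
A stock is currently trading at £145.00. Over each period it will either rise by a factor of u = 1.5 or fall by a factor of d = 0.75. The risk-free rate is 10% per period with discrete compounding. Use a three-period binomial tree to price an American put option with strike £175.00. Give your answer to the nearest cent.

£37.37

Risk-neutral probability p = (1 + 0.1 − 0.75)/(1.5 − 0.75) = 0.3500/0.7500 = 0.4667
Terminal stock prices: S_uuu = 489.4, S_uud = 244.7, S_udd = 122.3, S_ddd = 61.17
Terminal payoffs (K − S): max(-314.4, 0) = 0, max(-69.69, 0) = 0, max(52.66, 0) = 52.66, max(113.8, 0) = 113.8
Node uu (S = 326.2): continuation = 1/1.1·[0.4667·0.0000 + 0.5333·0.0000] = 0.0000; exercise value = 0.0000 ≤ continuation, so V_uu = 0.0000
Node ud (S = 163.1): continuation = 1/1.1·[0.4667·0.0000 + 0.5333·52.6562] = 25.5303; exercise value = 11.8750 ≤ continuation, so V_ud = 25.5303
Node dd (S = 81.56): continuation = 1/1.1·[0.4667·52.6562 + 0.5333·113.8281] = 77.5284; exercise value = 93.4375 > continuation, so V_dd = 93.4375 (exercise)
Node u (S = 217.5): continuation = 1/1.1·[0.4667·0.0000 + 0.5333·25.5303] = 12.3783; exercise value = 0.0000 ≤ continuation, so V_u = 12.3783
Node d (S = 108.8): continuation = 1/1.1·[0.4667·25.5303 + 0.5333·93.4375] = 56.1341; exercise value = 66.2500 > continuation, so V_d = 66.2500 (exercise)
Node 0 (S = 145): continuation = 1/1.1·[0.4667·12.3783 + 0.5333·66.2500] = 37.3726; exercise value = 30.0000 ≤ continuation, so V_0 = 37.3726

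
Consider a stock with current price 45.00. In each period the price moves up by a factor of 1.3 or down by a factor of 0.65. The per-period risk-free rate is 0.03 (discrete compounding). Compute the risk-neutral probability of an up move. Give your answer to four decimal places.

Risk-neutral probability p = (1 + 0.03 − 0.65)/(1.3 − 0.65) = 0.3800/0.6500 = 0.5846

p = 0.5846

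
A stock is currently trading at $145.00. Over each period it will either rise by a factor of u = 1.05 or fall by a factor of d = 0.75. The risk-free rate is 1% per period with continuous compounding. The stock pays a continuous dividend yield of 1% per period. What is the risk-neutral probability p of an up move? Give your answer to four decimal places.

p = 0.8333

Per-period risk-free factor R = e^0.01 = 1.0101; dividend-adjusted growth = e^(0.01−0.01) = 1.0000.
Risk-neutral probability p = (1.0000 − 0.75)/(1.05 − 0.75) = 0.2500/0.3000 = 0.8333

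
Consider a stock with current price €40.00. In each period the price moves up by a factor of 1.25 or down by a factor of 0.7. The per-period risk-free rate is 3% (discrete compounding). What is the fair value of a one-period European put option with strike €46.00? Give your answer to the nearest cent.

€6.99

Risk-neutral probability p = (1 + 0.03 − 0.7)/(1.25 − 0.7) = 0.3300/0.5500 = 0.6000
Terminal stock prices: S_u = 50, S_d = 28
Terminal payoffs (K − S): max(-4, 0) = 0, max(18, 0) = 18
Node 0 (S = 40): V_0 = 1/1.03·[0.6000·0.0000 + 0.4000·18.0000] = 6.9903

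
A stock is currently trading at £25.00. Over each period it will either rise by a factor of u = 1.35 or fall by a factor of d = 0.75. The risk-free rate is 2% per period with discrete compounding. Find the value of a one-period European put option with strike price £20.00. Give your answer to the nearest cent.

£0.67

Risk-neutral probability p = (1 + 0.02 − 0.75)/(1.35 − 0.75) = 0.2700/0.6000 = 0.4500
Terminal stock prices: S_u = 33.75, S_d = 18.75
Terminal payoffs (K − S): max(-13.75, 0) = 0, max(1.25, 0) = 1.25
Node 0 (S = 25): V_0 = 1/1.02·[0.4500·0.0000 + 0.5500·1.2500] = 0.6740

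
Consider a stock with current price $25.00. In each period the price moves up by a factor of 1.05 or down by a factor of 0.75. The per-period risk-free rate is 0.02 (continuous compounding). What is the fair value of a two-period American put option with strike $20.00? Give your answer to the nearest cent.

Risk-neutral probability p = (e^0.02 − 0.75)/(1.05 − 0.75) = 0.2702/0.3000 = 0.9007
Terminal stock prices: S_uu = 27.56, S_ud = 19.69, S_dd = 14.06
Terminal payoffs (K − S): max(-7.562, 0) = 0, max(0.3125, 0) = 0.3125, max(5.938, 0) = 5.938
Node u (S = 26.25): continuation = e^(−0.02)·[0.9007·0.0000 + 0.0993·0.3125] = 0.0304; exercise value = 0.0000 ≤ continuation, so V_u = 0.0304
Node d (S = 18.75): continuation = e^(−0.02)·[0.9007·0.3125 + 0.0993·5.9375] = 0.8540; exercise value = 1.2500 > continuation, so V_d = 1.2500 (exercise)
Node 0 (S = 25): continuation = e^(−0.02)·[0.9007·0.0304 + 0.0993·1.2500] = 0.1486; exercise value = 0.0000 ≤ continuation, so V_0 = 0.1486

$0.15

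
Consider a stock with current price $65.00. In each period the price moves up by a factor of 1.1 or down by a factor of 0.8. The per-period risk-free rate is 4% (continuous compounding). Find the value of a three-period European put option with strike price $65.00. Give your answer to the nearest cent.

Risk-neutral probability p = (e^0.04 − 0.8)/(1.1 − 0.8) = 0.2408/0.3000 = 0.8027
Terminal stock prices: S_uuu = 86.52, S_uud = 62.92, S_udd = 45.76, S_ddd = 33.28
Terminal payoffs (K − S): max(-21.52, 0) = 0, max(2.08, 0) = 2.08, max(19.24, 0) = 19.24, max(31.72, 0) = 31.72
Node uu (S = 78.65): V_uu = e^(−0.04)·[0.8027·0.0000 + 0.1973·2.0800] = 0.3943
Node ud (S = 57.2): V_ud = e^(−0.04)·[0.8027·2.0800 + 0.1973·19.2400] = 5.2513
Node dd (S = 41.6): V_dd = e^(−0.04)·[0.8027·19.2400 + 0.1973·31.7200] = 20.8513
Node u (S = 71.5): V_u = e^(−0.04)·[0.8027·0.3943 + 0.1973·5.2513] = 1.2995
Node d (S = 52): V_d = e^(−0.04)·[0.8027·5.2513 + 0.1973·20.8513] = 8.0026
Node 0 (S = 65): V_0 = e^(−0.04)·[0.8027·1.2995 + 0.1973·8.0026] = 2.5192

$2.52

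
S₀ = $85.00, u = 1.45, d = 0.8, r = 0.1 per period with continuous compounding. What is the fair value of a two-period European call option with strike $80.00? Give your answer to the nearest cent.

$25.40

Risk-neutral probability p = (e^0.1 − 0.8)/(1.45 − 0.8) = 0.3052/0.6500 = 0.4695
Terminal stock prices: S_uu = 178.7, S_ud = 98.6, S_dd = 54.4
Terminal payoffs (S − K): max(98.71, 0) = 98.71, max(18.6, 0) = 18.6, max(-25.6, 0) = 0
Node u (S = 123.2): V_u = e^(−0.1)·[0.4695·98.7125 + 0.5305·18.6000] = 50.8630
Node d (S = 68): V_d = e^(−0.1)·[0.4695·18.6000 + 0.5305·0.0000] = 7.9016
Node 0 (S = 85): V_0 = e^(−0.1)·[0.4695·50.8630 + 0.5305·7.9016] = 25.4003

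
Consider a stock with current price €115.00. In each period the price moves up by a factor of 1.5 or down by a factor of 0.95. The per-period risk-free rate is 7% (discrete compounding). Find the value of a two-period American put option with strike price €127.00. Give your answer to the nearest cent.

Risk-neutral probability p = (1 + 0.07 − 0.95)/(1.5 − 0.95) = 0.1200/0.5500 = 0.2182
Terminal stock prices: S_uu = 258.8, S_ud = 163.9, S_dd = 103.8
Terminal payoffs (K − S): max(-131.8, 0) = 0, max(-36.88, 0) = 0, max(23.21, 0) = 23.21
Node u (S = 172.5): continuation = 1/1.07·[0.2182·0.0000 + 0.7818·0.0000] = 0.0000; exercise value = 0.0000 ≤ continuation, so V_u = 0.0000
Node d (S = 109.2): continuation = 1/1.07·[0.2182·0.0000 + 0.7818·23.2125] = 16.9607; exercise value = 17.7500 > continuation, so V_d = 17.7500 (exercise)
Node 0 (S = 115): continuation = 1/1.07·[0.2182·0.0000 + 0.7818·17.7500] = 12.9694; exercise value = 12.0000 ≤ continuation, so V_0 = 12.9694

€12.97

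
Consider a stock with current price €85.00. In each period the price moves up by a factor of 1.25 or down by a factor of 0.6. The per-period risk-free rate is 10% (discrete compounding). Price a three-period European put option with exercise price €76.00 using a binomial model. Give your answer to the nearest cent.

Risk-neutral probability p = (1 + 0.1 − 0.6)/(1.25 − 0.6) = 0.5000/0.6500 = 0.7692
Terminal stock prices: S_uuu = 166, S_uud = 79.69, S_udd = 38.25, S_ddd = 18.36
Terminal payoffs (K − S): max(-90.02, 0) = 0, max(-3.688, 0) = 0, max(37.75, 0) = 37.75, max(57.64, 0) = 57.64
Node uu (S = 132.8): V_uu = 1/1.1·[0.7692·0.0000 + 0.2308·0.0000] = 0.0000
Node ud (S = 63.75): V_ud = 1/1.1·[0.7692·0.0000 + 0.2308·37.7500] = 7.9196
Node dd (S = 30.6): V_dd = 1/1.1·[0.7692·37.7500 + 0.2308·57.6400] = 38.4909
Node u (S = 106.2): V_u = 1/1.1·[0.7692·0.0000 + 0.2308·7.9196] = 1.6615
Node d (S = 51): V_d = 1/1.1·[0.7692·7.9196 + 0.2308·38.4909] = 13.6132
Node 0 (S = 85): V_0 = 1/1.1·[0.7692·1.6615 + 0.2308·13.6132] = 4.0178

€4.02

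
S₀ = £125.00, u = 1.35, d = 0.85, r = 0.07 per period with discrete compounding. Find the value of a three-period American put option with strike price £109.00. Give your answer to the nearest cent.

Risk-neutral probability p = (1 + 0.07 − 0.85)/(1.35 − 0.85) = 0.2200/0.5000 = 0.4400
Terminal stock prices: S_uuu = 307.5, S_uud = 193.6, S_udd = 121.9, S_ddd = 76.77
Terminal payoffs (K − S): max(-198.5, 0) = 0, max(-84.64, 0) = 0, max(-12.92, 0) = 0, max(32.23, 0) = 32.23
Node uu (S = 227.8): continuation = 1/1.07·[0.4400·0.0000 + 0.5600·0.0000] = 0.0000; exercise value = 0.0000 ≤ continuation, so V_uu = 0.0000
Node ud (S = 143.4): continuation = 1/1.07·[0.4400·0.0000 + 0.5600·0.0000] = 0.0000; exercise value = 0.0000 ≤ continuation, so V_ud = 0.0000
Node dd (S = 90.31): continuation = 1/1.07·[0.4400·0.0000 + 0.5600·32.2344] = 16.8703; exercise value = 18.6875 > continuation, so V_dd = 18.6875 (exercise)
Node u (S = 168.8): continuation = 1/1.07·[0.4400·0.0000 + 0.5600·0.0000] = 0.0000; exercise value = 0.0000 ≤ continuation, so V_u = 0.0000
Node d (S = 106.2): continuation = 1/1.07·[0.4400·0.0000 + 0.5600·18.6875] = 9.7804; exercise value = 2.7500 ≤ continuation, so V_d = 9.7804
Node 0 (S = 125): continuation = 1/1.07·[0.4400·0.0000 + 0.5600·9.7804] = 5.1187; exercise value = 0.0000 ≤ continuation, so V_0 = 5.1187

£5.12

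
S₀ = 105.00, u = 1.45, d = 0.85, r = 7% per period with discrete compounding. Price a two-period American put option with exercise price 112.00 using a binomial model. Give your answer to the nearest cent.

Risk-neutral probability p = (1 + 0.07 − 0.85)/(1.45 − 0.85) = 0.2200/0.6000 = 0.3667
Terminal stock prices: S_uu = 220.8, S_ud = 129.4, S_dd = 75.86
Terminal payoffs (K − S): max(-108.8, 0) = 0, max(-17.41, 0) = 0, max(36.14, 0) = 36.14
Node u (S = 152.2): continuation = 1/1.07·[0.3667·0.0000 + 0.6333·0.0000] = 0.0000; exercise value = 0.0000 ≤ continuation, so V_u = 0.0000
Node d (S = 89.25): continuation = 1/1.07·[0.3667·0.0000 + 0.6333·36.1375] = 21.3898; exercise value = 22.7500 > continuation, so V_d = 22.7500 (exercise)
Node 0 (S = 105): continuation = 1/1.07·[0.3667·0.0000 + 0.6333·22.7500] = 13.4657; exercise value = 7.0000 ≤ continuation, so V_0 = 13.4657

13.47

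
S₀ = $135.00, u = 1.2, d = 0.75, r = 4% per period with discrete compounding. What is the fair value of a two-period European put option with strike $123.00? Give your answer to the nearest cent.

Risk-neutral probability p = (1 + 0.04 − 0.75)/(1.2 − 0.75) = 0.2900/0.4500 = 0.6444
Terminal stock prices: S_uu = 194.4, S_ud = 121.5, S_dd = 75.94
Terminal payoffs (K − S): max(-71.4, 0) = 0, max(1.5, 0) = 1.5, max(47.06, 0) = 47.06
Node u (S = 162): V_u = 1/1.04·[0.6444·0.0000 + 0.3556·1.5000] = 0.5128
Node d (S = 101.2): V_d = 1/1.04·[0.6444·1.5000 + 0.3556·47.0625] = 17.0192
Node 0 (S = 135): V_0 = 1/1.04·[0.6444·0.5128 + 0.3556·17.0192] = 6.1363

$6.14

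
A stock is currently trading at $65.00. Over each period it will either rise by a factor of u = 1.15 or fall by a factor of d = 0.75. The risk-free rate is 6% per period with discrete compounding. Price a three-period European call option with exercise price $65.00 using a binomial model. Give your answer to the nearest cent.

$13.23

Risk-neutral probability p = (1 + 0.06 − 0.75)/(1.15 − 0.75) = 0.3100/0.4000 = 0.7750
Terminal stock prices: S_uuu = 98.86, S_uud = 64.47, S_udd = 42.05, S_ddd = 27.42
Terminal payoffs (S − K): max(33.86, 0) = 33.86, max(-0.5281, 0) = 0, max(-22.95, 0) = 0, max(-37.58, 0) = 0
Node uu (S = 85.96): V_uu = 1/1.06·[0.7750·33.8569 + 0.2250·0.0000] = 24.7538
Node ud (S = 56.06): V_ud = 1/1.06·[0.7750·0.0000 + 0.2250·0.0000] = 0.0000
Node dd (S = 36.56): V_dd = 1/1.06·[0.7750·0.0000 + 0.2250·0.0000] = 0.0000
Node u (S = 74.75): V_u = 1/1.06·[0.7750·24.7538 + 0.2250·0.0000] = 18.0983
Node d (S = 48.75): V_d = 1/1.06·[0.7750·0.0000 + 0.2250·0.0000] = 0.0000
Node 0 (S = 65): V_0 = 1/1.06·[0.7750·18.0983 + 0.2250·0.0000] = 13.2323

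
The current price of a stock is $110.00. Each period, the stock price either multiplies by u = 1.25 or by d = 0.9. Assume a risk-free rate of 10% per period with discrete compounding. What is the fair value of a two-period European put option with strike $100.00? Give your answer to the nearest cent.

$1.65

Risk-neutral probability p = (1 + 0.1 − 0.9)/(1.25 − 0.9) = 0.2000/0.3500 = 0.5714
Terminal stock prices: S_uu = 171.9, S_ud = 123.8, S_dd = 89.1
Terminal payoffs (K − S): max(-71.88, 0) = 0, max(-23.75, 0) = 0, max(10.9, 0) = 10.9
Node u (S = 137.5): V_u = 1/1.1·[0.5714·0.0000 + 0.4286·0.0000] = 0.0000
Node d (S = 99): V_d = 1/1.1·[0.5714·0.0000 + 0.4286·10.9000] = 4.2468
Node 0 (S = 110): V_0 = 1/1.1·[0.5714·0.0000 + 0.4286·4.2468] = 1.6546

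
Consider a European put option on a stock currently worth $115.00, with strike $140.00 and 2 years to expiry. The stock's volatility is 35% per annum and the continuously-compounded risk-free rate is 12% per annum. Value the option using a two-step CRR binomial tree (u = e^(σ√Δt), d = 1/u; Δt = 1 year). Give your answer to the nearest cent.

$20.36

CRR parameters: u = e^(σ√Δt) = e^(0.35·√1) = 1.4191, d = 1/u = 0.7047
Per-period rate: rΔt = 0.12·1 = 0.12, so R = e^0.12 = 1.1275
Risk-neutral probability p = (e^0.12 − 0.7047)/(1.4191 − 0.7047) = 0.4228/0.7144 = 0.5919
Terminal stock prices: S_uu = 231.6, S_ud = 115, S_dd = 57.11
Terminal payoffs (K − S): max(-91.58, 0) = 0, max(25, 0) = 25, max(82.89, 0) = 82.89
Node u (S = 163.2): V_u = e^(−0.12)·[0.5919·0.0000 + 0.4081·25.0000] = 9.0498
Node d (S = 81.04): V_d = e^(−0.12)·[0.5919·25.0000 + 0.4081·82.8927] = 43.1297
Node 0 (S = 115): V_0 = e^(−0.12)·[0.5919·9.0498 + 0.4081·43.1297] = 20.3631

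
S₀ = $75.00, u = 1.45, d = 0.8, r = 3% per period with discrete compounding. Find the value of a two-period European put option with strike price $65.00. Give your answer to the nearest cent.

Risk-neutral probability p = (1 + 0.03 − 0.8)/(1.45 − 0.8) = 0.2300/0.6500 = 0.3538
Terminal stock prices: S_uu = 157.7, S_ud = 87, S_dd = 48
Terminal payoffs (K − S): max(-92.69, 0) = 0, max(-22, 0) = 0, max(17, 0) = 17
Node u (S = 108.8): V_u = 1/1.03·[0.3538·0.0000 + 0.6462·0.0000] = 0.0000
Node d (S = 60): V_d = 1/1.03·[0.3538·0.0000 + 0.6462·17.0000] = 10.6647
Node 0 (S = 75): V_0 = 1/1.03·[0.3538·0.0000 + 0.6462·10.6647] = 6.6903

$6.69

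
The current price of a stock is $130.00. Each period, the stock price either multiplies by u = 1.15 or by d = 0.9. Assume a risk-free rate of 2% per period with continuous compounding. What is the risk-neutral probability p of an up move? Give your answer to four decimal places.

Risk-neutral probability p = (e^0.02 − 0.9)/(1.15 − 0.9) = 0.1202/0.2500 = 0.4808

p = 0.4808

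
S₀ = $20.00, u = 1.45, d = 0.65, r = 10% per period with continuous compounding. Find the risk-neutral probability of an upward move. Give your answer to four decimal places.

p = 0.5690

Risk-neutral probability p = (e^0.1 − 0.65)/(1.45 − 0.65) = 0.4552/0.8000 = 0.5690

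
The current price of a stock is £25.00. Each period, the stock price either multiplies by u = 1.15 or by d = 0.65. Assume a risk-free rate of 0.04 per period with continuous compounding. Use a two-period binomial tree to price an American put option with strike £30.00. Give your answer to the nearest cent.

£5.00

Risk-neutral probability p = (e^0.04 − 0.65)/(1.15 − 0.65) = 0.3908/0.5000 = 0.7816
Terminal stock prices: S_uu = 33.06, S_ud = 18.69, S_dd = 10.56
Terminal payoffs (K − S): max(-3.062, 0) = 0, max(11.31, 0) = 11.31, max(19.44, 0) = 19.44
Node u (S = 28.75): continuation = e^(−0.04)·[0.7816·0.0000 + 0.2184·11.3125] = 2.3735; exercise value = 1.2500 ≤ continuation, so V_u = 2.3735
Node d (S = 16.25): continuation = e^(−0.04)·[0.7816·11.3125 + 0.2184·19.4375] = 12.5737; exercise value = 13.7500 > continuation, so V_d = 13.7500 (exercise)
Node 0 (S = 25): continuation = e^(−0.04)·[0.7816·2.3735 + 0.2184·13.7500] = 4.6674; exercise value = 5.0000 > continuation, so V_0 = 5.0000 (exercise)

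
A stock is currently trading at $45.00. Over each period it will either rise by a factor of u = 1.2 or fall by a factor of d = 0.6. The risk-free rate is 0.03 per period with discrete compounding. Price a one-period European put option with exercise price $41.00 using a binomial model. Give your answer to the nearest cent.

Risk-neutral probability p = (1 + 0.03 − 0.6)/(1.2 − 0.6) = 0.4300/0.6000 = 0.7167
Terminal stock prices: S_u = 54, S_d = 27
Terminal payoffs (K − S): max(-13, 0) = 0, max(14, 0) = 14
Node 0 (S = 45): V_0 = 1/1.03·[0.7167·0.0000 + 0.2833·14.0000] = 3.8511

$3.85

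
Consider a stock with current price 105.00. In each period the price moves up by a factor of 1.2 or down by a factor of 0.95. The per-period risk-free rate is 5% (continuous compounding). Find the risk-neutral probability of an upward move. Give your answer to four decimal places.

Risk-neutral probability p = (e^0.05 − 0.95)/(1.2 − 0.95) = 0.1013/0.2500 = 0.4051

p = 0.4051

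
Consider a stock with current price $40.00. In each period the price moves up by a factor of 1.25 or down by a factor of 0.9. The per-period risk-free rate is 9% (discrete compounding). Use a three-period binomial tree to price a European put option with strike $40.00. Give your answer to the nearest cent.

$0.80

Risk-neutral probability p = (1 + 0.09 − 0.9)/(1.25 − 0.9) = 0.1900/0.3500 = 0.5429
Terminal stock prices: S_uuu = 78.12, S_uud = 56.25, S_udd = 40.5, S_ddd = 29.16
Terminal payoffs (K − S): max(-38.12, 0) = 0, max(-16.25, 0) = 0, max(-0.5, 0) = 0, max(10.84, 0) = 10.84
Node uu (S = 62.5): V_uu = 1/1.09·[0.5429·0.0000 + 0.4571·0.0000] = 0.0000
Node ud (S = 45): V_ud = 1/1.09·[0.5429·0.0000 + 0.4571·0.0000] = 0.0000
Node dd (S = 32.4): V_dd = 1/1.09·[0.5429·0.0000 + 0.4571·10.8400] = 4.5463
Node u (S = 50): V_u = 1/1.09·[0.5429·0.0000 + 0.4571·0.0000] = 0.0000
Node d (S = 36): V_d = 1/1.09·[0.5429·0.0000 + 0.4571·4.5463] = 1.9067
Node 0 (S = 40): V_0 = 1/1.09·[0.5429·0.0000 + 0.4571·1.9067] = 0.7997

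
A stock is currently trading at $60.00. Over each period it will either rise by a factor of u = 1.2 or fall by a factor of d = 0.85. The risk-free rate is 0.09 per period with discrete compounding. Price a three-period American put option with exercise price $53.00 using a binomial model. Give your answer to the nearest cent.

Risk-neutral probability p = (1 + 0.09 − 0.85)/(1.2 − 0.85) = 0.2400/0.3500 = 0.6857
Terminal stock prices: S_uuu = 103.7, S_uud = 73.44, S_udd = 52.02, S_ddd = 36.85
Terminal payoffs (K − S): max(-50.68, 0) = 0, max(-20.44, 0) = 0, max(0.98, 0) = 0.98, max(16.15, 0) = 16.15
Node uu (S = 86.4): continuation = 1/1.09·[0.6857·0.0000 + 0.3143·0.0000] = 0.0000; exercise value = 0.0000 ≤ continuation, so V_uu = 0.0000
Node ud (S = 61.2): continuation = 1/1.09·[0.6857·0.0000 + 0.3143·0.9800] = 0.2826; exercise value = 0.0000 ≤ continuation, so V_ud = 0.2826
Node dd (S = 43.35): continuation = 1/1.09·[0.6857·0.9800 + 0.3143·16.1525] = 5.2739; exercise value = 9.6500 > continuation, so V_dd = 9.6500 (exercise)
Node u (S = 72): continuation = 1/1.09·[0.6857·0.0000 + 0.3143·0.2826] = 0.0815; exercise value = 0.0000 ≤ continuation, so V_u = 0.0815
Node d (S = 51): continuation = 1/1.09·[0.6857·0.2826 + 0.3143·9.6500] = 2.9602; exercise value = 2.0000 ≤ continuation, so V_d = 2.9602
Node 0 (S = 60): continuation = 1/1.09·[0.6857·0.0815 + 0.3143·2.9602] = 0.9048; exercise value = 0.0000 ≤ continuation, so V_0 = 0.9048

$0.90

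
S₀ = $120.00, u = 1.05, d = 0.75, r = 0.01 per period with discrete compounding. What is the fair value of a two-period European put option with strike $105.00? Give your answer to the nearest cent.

Risk-neutral probability p = (1 + 0.01 − 0.75)/(1.05 − 0.75) = 0.2600/0.3000 = 0.8667
Terminal stock prices: S_uu = 132.3, S_ud = 94.5, S_dd = 67.5
Terminal payoffs (K − S): max(-27.3, 0) = 0, max(10.5, 0) = 10.5, max(37.5, 0) = 37.5
Node u (S = 126): V_u = 1/1.01·[0.8667·0.0000 + 0.1333·10.5000] = 1.3861
Node d (S = 90): V_d = 1/1.01·[0.8667·10.5000 + 0.1333·37.5000] = 13.9604
Node 0 (S = 120): V_0 = 1/1.01·[0.8667·1.3861 + 0.1333·13.9604] = 3.0324

$3.03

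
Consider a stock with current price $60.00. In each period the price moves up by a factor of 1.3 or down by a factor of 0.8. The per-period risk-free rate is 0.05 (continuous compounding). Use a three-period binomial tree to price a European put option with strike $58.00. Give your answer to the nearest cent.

$5.49

Risk-neutral probability p = (e^0.05 − 0.8)/(1.3 − 0.8) = 0.2513/0.5000 = 0.5025
Terminal stock prices: S_uuu = 131.8, S_uud = 81.12, S_udd = 49.92, S_ddd = 30.72
Terminal payoffs (K − S): max(-73.82, 0) = 0, max(-23.12, 0) = 0, max(8.08, 0) = 8.08, max(27.28, 0) = 27.28
Node uu (S = 101.4): V_uu = e^(−0.05)·[0.5025·0.0000 + 0.4975·0.0000] = 0.0000
Node ud (S = 62.4): V_ud = e^(−0.05)·[0.5025·0.0000 + 0.4975·8.0800] = 3.8234
Node dd (S = 38.4): V_dd = e^(−0.05)·[0.5025·8.0800 + 0.4975·27.2800] = 16.7713
Node u (S = 78): V_u = e^(−0.05)·[0.5025·0.0000 + 0.4975·3.8234] = 1.8092
Node d (S = 48): V_d = e^(−0.05)·[0.5025·3.8234 + 0.4975·16.7713] = 9.7638
Node 0 (S = 60): V_0 = e^(−0.05)·[0.5025·1.8092 + 0.4975·9.7638] = 5.4851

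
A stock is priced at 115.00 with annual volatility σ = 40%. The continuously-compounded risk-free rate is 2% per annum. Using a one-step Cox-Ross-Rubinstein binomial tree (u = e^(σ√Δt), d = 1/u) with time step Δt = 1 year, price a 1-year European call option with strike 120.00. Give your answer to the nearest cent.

21.52

CRR parameters: u = e^(σ√Δt) = e^(0.4·√1) = 1.4918, d = 1/u = 0.6703
Per-period rate: rΔt = 0.02·1 = 0.02, so R = e^0.02 = 1.0202
Risk-neutral probability p = (e^0.02 − 0.6703)/(1.4918 − 0.6703) = 0.3499/0.8215 = 0.4259
Terminal stock prices: S_u = 171.6, S_d = 77.09
Terminal payoffs (S − K): max(51.56, 0) = 51.56, max(-42.91, 0) = 0
Node 0 (S = 115): V_0 = e^(−0.02)·[0.4259·51.5598 + 0.5741·0.0000] = 21.5247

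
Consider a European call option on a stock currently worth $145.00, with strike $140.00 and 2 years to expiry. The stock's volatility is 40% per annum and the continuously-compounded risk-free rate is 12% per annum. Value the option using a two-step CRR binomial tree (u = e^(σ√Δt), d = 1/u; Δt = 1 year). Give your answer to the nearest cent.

CRR parameters: u = e^(σ√Δt) = e^(0.4·√1) = 1.4918, d = 1/u = 0.6703
Per-period rate: rΔt = 0.12·1 = 0.12, so R = e^0.12 = 1.1275
Risk-neutral probability p = (e^0.12 − 0.6703)/(1.4918 − 0.6703) = 0.4572/0.8215 = 0.5565
Terminal stock prices: S_uu = 322.7, S_ud = 145, S_dd = 65.15
Terminal payoffs (S − K): max(182.7, 0) = 182.7, max(5, 0) = 5, max(-74.85, 0) = 0
Node u (S = 216.3): V_u = e^(−0.12)·[0.5565·182.7034 + 0.4435·5.0000] = 92.1457
Node d (S = 97.2): V_d = e^(−0.12)·[0.5565·5.0000 + 0.4435·0.0000] = 2.4679
Node 0 (S = 145): V_0 = e^(−0.12)·[0.5565·92.1457 + 0.4435·2.4679] = 46.4521

$46.45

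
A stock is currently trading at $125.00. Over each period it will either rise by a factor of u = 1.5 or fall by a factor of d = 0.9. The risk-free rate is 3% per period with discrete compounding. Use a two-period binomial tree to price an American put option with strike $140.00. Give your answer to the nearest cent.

$22.41

Risk-neutral probability p = (1 + 0.03 − 0.9)/(1.5 − 0.9) = 0.1300/0.6000 = 0.2167
Terminal stock prices: S_uu = 281.2, S_ud = 168.8, S_dd = 101.2
Terminal payoffs (K − S): max(-141.2, 0) = 0, max(-28.75, 0) = 0, max(38.75, 0) = 38.75
Node u (S = 187.5): continuation = 1/1.03·[0.2167·0.0000 + 0.7833·0.0000] = 0.0000; exercise value = 0.0000 ≤ continuation, so V_u = 0.0000
Node d (S = 112.5): continuation = 1/1.03·[0.2167·0.0000 + 0.7833·38.7500] = 29.4701; exercise value = 27.5000 ≤ continuation, so V_d = 29.4701
Node 0 (S = 125): continuation = 1/1.03·[0.2167·0.0000 + 0.7833·29.4701] = 22.4125; exercise value = 15.0000 ≤ continuation, so V_0 = 22.4125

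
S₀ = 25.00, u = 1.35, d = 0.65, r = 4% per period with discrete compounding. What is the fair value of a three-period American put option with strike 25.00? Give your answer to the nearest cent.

Risk-neutral probability p = (1 + 0.04 − 0.65)/(1.35 − 0.65) = 0.3900/0.7000 = 0.5571
Terminal stock prices: S_uuu = 61.51, S_uud = 29.62, S_udd = 14.26, S_ddd = 6.866
Terminal payoffs (K − S): max(-36.51, 0) = 0, max(-4.616, 0) = 0, max(10.74, 0) = 10.74, max(18.13, 0) = 18.13
Node uu (S = 45.56): continuation = 1/1.04·[0.5571·0.0000 + 0.4429·0.0000] = 0.0000; exercise value = 0.0000 ≤ continuation, so V_uu = 0.0000
Node ud (S = 21.94): continuation = 1/1.04·[0.5571·0.0000 + 0.4429·10.7406] = 4.5736; exercise value = 3.0625 ≤ continuation, so V_ud = 4.5736
Node dd (S = 10.56): continuation = 1/1.04·[0.5571·10.7406 + 0.4429·18.1344] = 13.4760; exercise value = 14.4375 > continuation, so V_dd = 14.4375 (exercise)
Node u (S = 33.75): continuation = 1/1.04·[0.5571·0.0000 + 0.4429·4.5736] = 1.9476; exercise value = 0.0000 ≤ continuation, so V_u = 1.9476
Node d (S = 16.25): continuation = 1/1.04·[0.5571·4.5736 + 0.4429·14.4375] = 8.5980; exercise value = 8.7500 > continuation, so V_d = 8.7500 (exercise)
Node 0 (S = 25): continuation = 1/1.04·[0.5571·1.9476 + 0.4429·8.7500] = 4.7693; exercise value = 0.0000 ≤ continuation, so V_0 = 4.7693

4.77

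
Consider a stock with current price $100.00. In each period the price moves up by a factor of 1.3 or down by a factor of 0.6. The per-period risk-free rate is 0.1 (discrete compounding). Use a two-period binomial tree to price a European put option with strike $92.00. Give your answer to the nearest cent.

Risk-neutral probability p = (1 + 0.1 − 0.6)/(1.3 − 0.6) = 0.5000/0.7000 = 0.7143
Terminal stock prices: S_uu = 169, S_ud = 78, S_dd = 36
Terminal payoffs (K − S): max(-77, 0) = 0, max(14, 0) = 14, max(56, 0) = 56
Node u (S = 130): V_u = 1/1.1·[0.7143·0.0000 + 0.2857·14.0000] = 3.6364
Node d (S = 60): V_d = 1/1.1·[0.7143·14.0000 + 0.2857·56.0000] = 23.6364
Node 0 (S = 100): V_0 = 1/1.1·[0.7143·3.6364 + 0.2857·23.6364] = 8.5006

$8.50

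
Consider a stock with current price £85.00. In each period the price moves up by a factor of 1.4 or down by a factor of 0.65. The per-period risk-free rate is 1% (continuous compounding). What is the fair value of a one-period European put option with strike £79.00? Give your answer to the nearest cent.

£12.23

Risk-neutral probability p = (e^0.01 − 0.65)/(1.4 − 0.65) = 0.3601/0.7500 = 0.4801
Terminal stock prices: S_u = 119, S_d = 55.25
Terminal payoffs (K − S): max(-40, 0) = 0, max(23.75, 0) = 23.75
Node 0 (S = 85): V_0 = e^(−0.01)·[0.4801·0.0000 + 0.5199·23.7500] = 12.2255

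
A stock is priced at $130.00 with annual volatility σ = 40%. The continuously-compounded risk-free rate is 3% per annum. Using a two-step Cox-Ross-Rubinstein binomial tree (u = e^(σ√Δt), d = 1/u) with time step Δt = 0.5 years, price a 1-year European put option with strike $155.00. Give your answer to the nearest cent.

CRR parameters: u = e^(σ√Δt) = e^(0.4·√0.5) = 1.3269, d = 1/u = 0.7536
Per-period rate: rΔt = 0.03·0.5 = 0.015, so R = e^0.015 = 1.0151
Risk-neutral probability p = (e^0.015 − 0.7536)/(1.3269 − 0.7536) = 0.2615/0.5733 = 0.4561
Terminal stock prices: S_uu = 228.9, S_ud = 130, S_dd = 73.84
Terminal payoffs (K − S): max(-73.89, 0) = 0, max(25, 0) = 25, max(81.16, 0) = 81.16
Node u (S = 172.5): V_u = e^(−0.015)·[0.4561·0.0000 + 0.5439·25.0000] = 13.3946
Node d (S = 97.97): V_d = e^(−0.015)·[0.4561·25.0000 + 0.5439·81.1638] = 54.7194
Node 0 (S = 130): V_0 = e^(−0.015)·[0.4561·13.3946 + 0.5439·54.7194] = 35.3362

$35.34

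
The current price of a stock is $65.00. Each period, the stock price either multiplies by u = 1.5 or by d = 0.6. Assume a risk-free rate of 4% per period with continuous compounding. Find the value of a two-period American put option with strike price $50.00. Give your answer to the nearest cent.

$6.39

Risk-neutral probability p = (e^0.04 − 0.6)/(1.5 − 0.6) = 0.4408/0.9000 = 0.4898
Terminal stock prices: S_uu = 146.2, S_ud = 58.5, S_dd = 23.4
Terminal payoffs (K − S): max(-96.25, 0) = 0, max(-8.5, 0) = 0, max(26.6, 0) = 26.6
Node u (S = 97.5): continuation = e^(−0.04)·[0.4898·0.0000 + 0.5102·0.0000] = 0.0000; exercise value = 0.0000 ≤ continuation, so V_u = 0.0000
Node d (S = 39): continuation = e^(−0.04)·[0.4898·0.0000 + 0.5102·26.6000] = 13.0394; exercise value = 11.0000 ≤ continuation, so V_d = 13.0394
Node 0 (S = 65): continuation = e^(−0.04)·[0.4898·0.0000 + 0.5102·13.0394] = 6.3920; exercise value = 0.0000 ≤ continuation, so V_0 = 6.3920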